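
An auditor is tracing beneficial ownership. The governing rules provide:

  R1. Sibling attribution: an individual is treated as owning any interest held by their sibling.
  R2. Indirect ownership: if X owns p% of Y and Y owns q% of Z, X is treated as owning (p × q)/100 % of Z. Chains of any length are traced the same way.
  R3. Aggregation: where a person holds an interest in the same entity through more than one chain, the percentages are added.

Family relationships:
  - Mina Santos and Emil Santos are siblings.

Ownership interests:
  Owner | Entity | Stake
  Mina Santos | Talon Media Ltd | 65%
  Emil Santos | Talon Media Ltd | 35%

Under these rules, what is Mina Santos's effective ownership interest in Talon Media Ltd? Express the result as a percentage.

By sibling attribution (R1), Mina Santos is treated as also owning Emil Santos's interest in Talon Media Ltd, giving 65% + 35% = 100%.
Direct interest in Talon Media Ltd: 100%.

100%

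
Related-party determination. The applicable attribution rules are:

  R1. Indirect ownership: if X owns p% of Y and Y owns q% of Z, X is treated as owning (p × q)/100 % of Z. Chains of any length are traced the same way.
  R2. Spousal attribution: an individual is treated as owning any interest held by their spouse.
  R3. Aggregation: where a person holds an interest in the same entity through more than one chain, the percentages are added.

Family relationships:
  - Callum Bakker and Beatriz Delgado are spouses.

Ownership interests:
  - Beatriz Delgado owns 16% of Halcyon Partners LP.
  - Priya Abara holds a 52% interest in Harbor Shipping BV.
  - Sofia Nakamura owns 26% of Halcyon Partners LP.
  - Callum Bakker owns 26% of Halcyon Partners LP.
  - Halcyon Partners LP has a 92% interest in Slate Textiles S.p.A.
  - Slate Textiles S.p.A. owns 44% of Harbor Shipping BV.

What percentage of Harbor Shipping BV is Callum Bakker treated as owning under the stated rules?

By spousal attribution (R2), Callum Bakker is treated as also owning Beatriz Delgado's interest in Halcyon Partners LP, giving 26% + 16% = 42%.
Chain via Halcyon Partners LP → Slate Textiles S.p.A. (R1): 42% × 92% × 44% = 17.0016% of Harbor Shipping BV.

17.0016%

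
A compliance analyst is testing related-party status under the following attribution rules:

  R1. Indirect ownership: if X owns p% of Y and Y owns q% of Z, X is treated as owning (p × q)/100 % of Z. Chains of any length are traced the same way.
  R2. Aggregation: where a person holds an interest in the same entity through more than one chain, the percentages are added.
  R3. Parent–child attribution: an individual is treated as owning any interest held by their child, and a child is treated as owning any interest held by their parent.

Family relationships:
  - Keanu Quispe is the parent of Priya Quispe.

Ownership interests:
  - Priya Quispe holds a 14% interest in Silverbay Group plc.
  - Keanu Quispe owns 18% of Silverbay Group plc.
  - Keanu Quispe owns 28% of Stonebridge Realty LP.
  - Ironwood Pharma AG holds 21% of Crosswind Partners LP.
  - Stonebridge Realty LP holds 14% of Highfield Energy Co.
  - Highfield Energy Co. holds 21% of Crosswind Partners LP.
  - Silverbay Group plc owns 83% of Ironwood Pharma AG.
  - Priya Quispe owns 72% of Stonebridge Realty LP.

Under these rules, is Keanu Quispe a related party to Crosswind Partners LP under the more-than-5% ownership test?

Yes

By parent–child attribution (R3), Keanu Quispe is treated as also owning Priya Quispe's interest in Stonebridge Realty LP, giving 28% + 72% = 100%.
By parent–child attribution (R3), Keanu Quispe is treated as also owning Priya Quispe's interest in Silverbay Group plc, giving 18% + 14% = 32%.
Chain via Stonebridge Realty LP → Highfield Energy Co. (R1): 100% × 14% × 21% = 2.94% of Crosswind Partners LP.
Chain via Silverbay Group plc → Ironwood Pharma AG (R1): 32% × 83% × 21% = 5.5776% of Crosswind Partners LP.
Aggregating (R2): 2.94% + 5.5776% = 8.5176%.
8.5176% exceeds the 5% threshold, so Keanu is a related party to Crosswind Partners LP.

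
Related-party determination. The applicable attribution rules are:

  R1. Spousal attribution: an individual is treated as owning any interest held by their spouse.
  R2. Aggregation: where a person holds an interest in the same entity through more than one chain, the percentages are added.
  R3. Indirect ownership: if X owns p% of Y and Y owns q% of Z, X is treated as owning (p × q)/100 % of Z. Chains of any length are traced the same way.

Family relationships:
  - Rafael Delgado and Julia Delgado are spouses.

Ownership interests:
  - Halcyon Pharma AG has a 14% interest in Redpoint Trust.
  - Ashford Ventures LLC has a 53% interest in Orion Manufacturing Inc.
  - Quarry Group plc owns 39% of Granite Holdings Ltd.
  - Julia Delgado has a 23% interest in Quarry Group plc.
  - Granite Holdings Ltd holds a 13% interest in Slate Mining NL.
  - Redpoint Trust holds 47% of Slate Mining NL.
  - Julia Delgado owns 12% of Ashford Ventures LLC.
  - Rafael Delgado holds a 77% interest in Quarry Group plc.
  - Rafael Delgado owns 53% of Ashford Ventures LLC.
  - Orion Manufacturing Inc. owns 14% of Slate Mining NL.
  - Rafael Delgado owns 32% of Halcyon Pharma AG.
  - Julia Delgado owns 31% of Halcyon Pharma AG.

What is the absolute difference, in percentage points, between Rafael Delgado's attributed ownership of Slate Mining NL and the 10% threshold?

By spousal attribution (R1), Rafael Delgado is treated as also owning Julia Delgado's interest in Ashford Ventures LLC, giving 53% + 12% = 65%.
By spousal attribution (R1), Rafael Delgado is treated as also owning Julia Delgado's interest in Quarry Group plc, giving 77% + 23% = 100%.
By spousal attribution (R1), Rafael Delgado is treated as also owning Julia Delgado's interest in Halcyon Pharma AG, giving 32% + 31% = 63%.
Chain via Ashford Ventures LLC → Orion Manufacturing Inc. (R3): 65% × 53% × 14% = 4.823% of Slate Mining NL.
Chain via Quarry Group plc → Granite Holdings Ltd (R3): 100% × 39% × 13% = 5.07% of Slate Mining NL.
Chain via Halcyon Pharma AG → Redpoint Trust (R3): 63% × 14% × 47% = 4.1454% of Slate Mining NL.
Aggregating (R2): 4.823% + 5.07% + 4.1454% = 14.0384%.
14.0384% exceeds the 10% threshold by 4.0384 percentage points.

4.0384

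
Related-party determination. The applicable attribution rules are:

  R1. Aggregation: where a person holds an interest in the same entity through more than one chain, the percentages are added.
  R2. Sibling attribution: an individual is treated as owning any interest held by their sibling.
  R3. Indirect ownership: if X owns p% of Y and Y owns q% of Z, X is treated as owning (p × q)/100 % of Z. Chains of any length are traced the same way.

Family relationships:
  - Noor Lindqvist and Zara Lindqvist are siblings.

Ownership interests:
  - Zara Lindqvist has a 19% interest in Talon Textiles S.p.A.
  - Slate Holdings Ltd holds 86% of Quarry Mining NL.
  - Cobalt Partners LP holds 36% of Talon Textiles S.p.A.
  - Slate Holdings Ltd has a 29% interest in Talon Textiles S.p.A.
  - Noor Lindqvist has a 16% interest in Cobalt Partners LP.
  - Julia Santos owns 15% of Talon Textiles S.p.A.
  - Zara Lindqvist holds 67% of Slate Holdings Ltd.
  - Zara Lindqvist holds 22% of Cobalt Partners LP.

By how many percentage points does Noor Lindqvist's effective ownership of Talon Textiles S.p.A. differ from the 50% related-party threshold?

By sibling attribution (R2), Noor Lindqvist is treated as also owning Zara Lindqvist's interest in Cobalt Partners LP, giving 16% + 22% = 38%.
By sibling attribution (R2), Noor Lindqvist is treated as owning Zara Lindqvist's 67% interest in Slate Holdings Ltd.
By sibling attribution (R2), Noor Lindqvist is treated as owning Zara Lindqvist's 19% interest in Talon Textiles S.p.A.
Chain via Cobalt Partners LP (R3): 38% × 36% = 13.68% of Talon Textiles S.p.A.
Chain via Slate Holdings Ltd (R3): 67% × 29% = 19.43% of Talon Textiles S.p.A.
Direct interest in Talon Textiles S.p.A: 19%.
Aggregating (R1): 13.68% + 19.43% + 19% = 52.11%.
52.11% exceeds the 50% threshold by 2.11 percentage points.

2.11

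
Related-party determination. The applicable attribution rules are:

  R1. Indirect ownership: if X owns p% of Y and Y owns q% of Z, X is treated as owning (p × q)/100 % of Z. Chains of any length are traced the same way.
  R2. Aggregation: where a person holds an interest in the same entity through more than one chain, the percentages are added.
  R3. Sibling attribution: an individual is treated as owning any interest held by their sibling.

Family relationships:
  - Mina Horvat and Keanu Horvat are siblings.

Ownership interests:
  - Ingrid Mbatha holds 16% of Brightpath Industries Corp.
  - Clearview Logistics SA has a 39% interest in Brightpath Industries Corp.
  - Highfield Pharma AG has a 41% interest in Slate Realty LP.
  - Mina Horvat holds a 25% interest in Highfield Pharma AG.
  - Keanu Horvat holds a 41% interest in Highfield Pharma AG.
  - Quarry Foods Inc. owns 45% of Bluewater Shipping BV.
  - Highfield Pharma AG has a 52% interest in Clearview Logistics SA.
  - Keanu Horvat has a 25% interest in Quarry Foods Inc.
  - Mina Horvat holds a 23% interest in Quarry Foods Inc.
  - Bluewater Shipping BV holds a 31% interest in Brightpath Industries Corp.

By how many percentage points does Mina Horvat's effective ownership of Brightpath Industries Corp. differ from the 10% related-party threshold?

10.0808

By sibling attribution (R3), Mina Horvat is treated as also owning Keanu Horvat's interest in Highfield Pharma AG, giving 25% + 41% = 66%.
By sibling attribution (R3), Mina Horvat is treated as also owning Keanu Horvat's interest in Quarry Foods Inc, giving 23% + 25% = 48%.
Chain via Highfield Pharma AG → Clearview Logistics SA (R1): 66% × 52% × 39% = 13.3848% of Brightpath Industries Corp.
Chain via Quarry Foods Inc. → Bluewater Shipping BV (R1): 48% × 45% × 31% = 6.696% of Brightpath Industries Corp.
Aggregating (R2): 13.3848% + 6.696% = 20.0808%.
20.0808% exceeds the 10% threshold by 10.0808 percentage points.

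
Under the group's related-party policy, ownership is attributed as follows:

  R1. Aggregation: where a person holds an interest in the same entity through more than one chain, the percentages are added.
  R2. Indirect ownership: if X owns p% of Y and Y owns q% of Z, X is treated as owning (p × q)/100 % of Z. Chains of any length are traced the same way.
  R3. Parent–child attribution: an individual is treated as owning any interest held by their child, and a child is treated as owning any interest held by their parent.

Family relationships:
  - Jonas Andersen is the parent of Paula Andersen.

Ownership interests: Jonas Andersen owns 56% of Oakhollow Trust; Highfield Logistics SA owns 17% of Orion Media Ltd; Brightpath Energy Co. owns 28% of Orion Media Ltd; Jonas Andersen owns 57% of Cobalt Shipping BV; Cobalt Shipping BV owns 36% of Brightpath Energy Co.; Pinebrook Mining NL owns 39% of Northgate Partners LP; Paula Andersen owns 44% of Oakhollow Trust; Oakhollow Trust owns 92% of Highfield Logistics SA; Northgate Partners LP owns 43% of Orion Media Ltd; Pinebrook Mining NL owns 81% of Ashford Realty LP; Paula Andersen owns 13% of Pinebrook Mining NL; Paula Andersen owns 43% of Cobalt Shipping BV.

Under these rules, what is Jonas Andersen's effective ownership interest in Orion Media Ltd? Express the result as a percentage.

By parent–child attribution (R3), Jonas Andersen is treated as also owning Paula Andersen's interest in Cobalt Shipping BV, giving 57% + 43% = 100%.
By parent–child attribution (R3), Jonas Andersen is treated as also owning Paula Andersen's interest in Oakhollow Trust, giving 56% + 44% = 100%.
By parent–child attribution (R3), Jonas Andersen is treated as owning Paula Andersen's 13% interest in Pinebrook Mining NL.
Chain via Cobalt Shipping BV → Brightpath Energy Co. (R2): 100% × 36% × 28% = 10.08% of Orion Media Ltd.
Chain via Oakhollow Trust → Highfield Logistics SA (R2): 100% × 92% × 17% = 15.64% of Orion Media Ltd.
Chain via Pinebrook Mining NL → Northgate Partners LP (R2): 13% × 39% × 43% = 2.1801% of Orion Media Ltd.
Aggregating (R1): 10.08% + 15.64% + 2.1801% = 27.9001%.

27.9001%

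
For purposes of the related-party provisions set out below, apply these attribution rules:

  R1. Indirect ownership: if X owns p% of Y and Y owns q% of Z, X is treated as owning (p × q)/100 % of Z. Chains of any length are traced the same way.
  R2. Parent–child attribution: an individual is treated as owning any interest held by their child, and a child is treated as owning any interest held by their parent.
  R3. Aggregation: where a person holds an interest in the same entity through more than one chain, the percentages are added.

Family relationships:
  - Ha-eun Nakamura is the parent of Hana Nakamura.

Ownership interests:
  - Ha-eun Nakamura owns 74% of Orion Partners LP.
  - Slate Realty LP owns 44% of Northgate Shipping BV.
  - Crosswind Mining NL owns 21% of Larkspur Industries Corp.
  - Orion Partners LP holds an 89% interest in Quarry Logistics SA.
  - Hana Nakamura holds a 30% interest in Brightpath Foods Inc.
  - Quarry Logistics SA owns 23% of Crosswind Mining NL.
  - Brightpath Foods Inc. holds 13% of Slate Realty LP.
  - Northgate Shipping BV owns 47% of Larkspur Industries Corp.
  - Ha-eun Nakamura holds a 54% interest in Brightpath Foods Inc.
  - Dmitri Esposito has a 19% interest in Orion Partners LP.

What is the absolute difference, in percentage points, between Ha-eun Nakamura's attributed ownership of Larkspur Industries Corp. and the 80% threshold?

By parent–child attribution (R2), Ha-eun Nakamura is treated as also owning Hana Nakamura's interest in Brightpath Foods Inc, giving 54% + 30% = 84%.
Chain via Brightpath Foods Inc. → Slate Realty LP → Northgate Shipping BV (R1): 84% × 13% × 44% × 47% = 2.258256% of Larkspur Industries Corp.
Chain via Orion Partners LP → Quarry Logistics SA → Crosswind Mining NL (R1): 74% × 89% × 23% × 21% = 3.181038% of Larkspur Industries Corp.
Aggregating (R3): 2.258256% + 3.181038% = 5.439294%.
5.439294% falls short of the 80% threshold by 74.560706 percentage points.

74.560706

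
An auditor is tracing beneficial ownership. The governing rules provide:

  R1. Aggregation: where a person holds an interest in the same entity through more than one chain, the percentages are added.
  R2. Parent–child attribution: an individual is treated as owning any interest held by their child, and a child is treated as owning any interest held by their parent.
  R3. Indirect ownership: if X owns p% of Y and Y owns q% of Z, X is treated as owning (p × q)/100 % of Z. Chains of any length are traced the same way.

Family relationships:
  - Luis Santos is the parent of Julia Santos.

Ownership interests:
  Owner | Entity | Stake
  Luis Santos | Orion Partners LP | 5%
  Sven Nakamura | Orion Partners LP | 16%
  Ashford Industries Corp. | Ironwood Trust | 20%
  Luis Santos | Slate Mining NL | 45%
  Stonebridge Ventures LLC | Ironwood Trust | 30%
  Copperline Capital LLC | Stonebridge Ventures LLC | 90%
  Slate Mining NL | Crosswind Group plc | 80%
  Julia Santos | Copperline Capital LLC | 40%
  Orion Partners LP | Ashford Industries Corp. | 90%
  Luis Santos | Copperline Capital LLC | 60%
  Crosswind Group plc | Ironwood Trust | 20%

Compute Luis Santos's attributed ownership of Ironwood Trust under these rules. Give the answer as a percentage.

By parent–child attribution (R2), Luis Santos is treated as also owning Julia Santos's interest in Copperline Capital LLC, giving 60% + 40% = 100%.
Chain via Slate Mining NL → Crosswind Group plc (R3): 45% × 80% × 20% = 7.2% of Ironwood Trust.
Chain via Copperline Capital LLC → Stonebridge Ventures LLC (R3): 100% × 90% × 30% = 27% of Ironwood Trust.
Chain via Orion Partners LP → Ashford Industries Corp. (R3): 5% × 90% × 20% = 0.9% of Ironwood Trust.
Aggregating (R1): 7.2% + 27% + 0.9% = 35.1%.

35.1%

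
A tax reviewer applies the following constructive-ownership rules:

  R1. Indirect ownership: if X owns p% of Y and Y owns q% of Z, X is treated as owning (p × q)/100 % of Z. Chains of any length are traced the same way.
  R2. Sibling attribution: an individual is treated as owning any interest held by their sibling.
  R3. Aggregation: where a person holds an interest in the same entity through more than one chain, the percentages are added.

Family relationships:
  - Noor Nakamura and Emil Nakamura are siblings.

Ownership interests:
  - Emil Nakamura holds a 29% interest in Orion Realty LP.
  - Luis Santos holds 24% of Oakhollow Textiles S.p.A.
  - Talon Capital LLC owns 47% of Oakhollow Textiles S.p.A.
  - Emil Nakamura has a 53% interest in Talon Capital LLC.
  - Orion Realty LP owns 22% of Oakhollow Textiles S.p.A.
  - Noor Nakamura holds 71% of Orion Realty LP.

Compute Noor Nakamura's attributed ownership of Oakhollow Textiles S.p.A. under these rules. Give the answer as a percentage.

By sibling attribution (R2), Noor Nakamura is treated as also owning Emil Nakamura's interest in Orion Realty LP, giving 71% + 29% = 100%.
By sibling attribution (R2), Noor Nakamura is treated as owning Emil Nakamura's 53% interest in Talon Capital LLC.
Chain via Orion Realty LP (R1): 100% × 22% = 22% of Oakhollow Textiles S.p.A.
Chain via Talon Capital LLC (R1): 53% × 47% = 24.91% of Oakhollow Textiles S.p.A.
Aggregating (R3): 22% + 24.91% = 46.91%.

46.91%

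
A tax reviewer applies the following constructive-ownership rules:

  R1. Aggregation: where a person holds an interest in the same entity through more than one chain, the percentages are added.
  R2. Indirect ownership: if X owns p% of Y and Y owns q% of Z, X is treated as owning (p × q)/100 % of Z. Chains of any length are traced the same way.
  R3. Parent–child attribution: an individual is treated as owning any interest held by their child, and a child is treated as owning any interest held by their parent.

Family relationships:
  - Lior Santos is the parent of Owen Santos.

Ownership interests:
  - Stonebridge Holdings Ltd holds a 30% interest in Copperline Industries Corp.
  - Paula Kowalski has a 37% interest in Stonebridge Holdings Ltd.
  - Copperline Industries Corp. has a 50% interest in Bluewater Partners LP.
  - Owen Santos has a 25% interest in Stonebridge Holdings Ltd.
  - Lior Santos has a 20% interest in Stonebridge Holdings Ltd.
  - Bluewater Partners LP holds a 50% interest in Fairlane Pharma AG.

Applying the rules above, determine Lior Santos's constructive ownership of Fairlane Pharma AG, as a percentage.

By parent–child attribution (R3), Lior Santos is treated as also owning Owen Santos's interest in Stonebridge Holdings Ltd, giving 20% + 25% = 45%.
Chain via Stonebridge Holdings Ltd → Copperline Industries Corp. → Bluewater Partners LP (R2): 45% × 30% × 50% × 50% = 3.375% of Fairlane Pharma AG.

3.375%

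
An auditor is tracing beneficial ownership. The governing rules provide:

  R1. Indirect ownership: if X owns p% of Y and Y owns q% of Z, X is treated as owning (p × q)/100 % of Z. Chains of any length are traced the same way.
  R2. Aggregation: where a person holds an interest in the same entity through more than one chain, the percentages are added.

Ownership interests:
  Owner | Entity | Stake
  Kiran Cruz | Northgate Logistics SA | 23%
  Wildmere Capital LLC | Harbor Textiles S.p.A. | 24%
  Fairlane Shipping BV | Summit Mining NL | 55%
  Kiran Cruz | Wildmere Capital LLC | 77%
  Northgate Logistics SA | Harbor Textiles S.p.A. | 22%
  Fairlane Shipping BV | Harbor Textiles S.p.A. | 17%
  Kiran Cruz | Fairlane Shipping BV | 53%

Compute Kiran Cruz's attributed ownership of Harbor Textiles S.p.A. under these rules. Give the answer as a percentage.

32.55%

Chain via Northgate Logistics SA (R1): 23% × 22% = 5.06% of Harbor Textiles S.p.A.
Chain via Wildmere Capital LLC (R1): 77% × 24% = 18.48% of Harbor Textiles S.p.A.
Chain via Fairlane Shipping BV (R1): 53% × 17% = 9.01% of Harbor Textiles S.p.A.
Aggregating (R2): 5.06% + 18.48% + 9.01% = 32.55%.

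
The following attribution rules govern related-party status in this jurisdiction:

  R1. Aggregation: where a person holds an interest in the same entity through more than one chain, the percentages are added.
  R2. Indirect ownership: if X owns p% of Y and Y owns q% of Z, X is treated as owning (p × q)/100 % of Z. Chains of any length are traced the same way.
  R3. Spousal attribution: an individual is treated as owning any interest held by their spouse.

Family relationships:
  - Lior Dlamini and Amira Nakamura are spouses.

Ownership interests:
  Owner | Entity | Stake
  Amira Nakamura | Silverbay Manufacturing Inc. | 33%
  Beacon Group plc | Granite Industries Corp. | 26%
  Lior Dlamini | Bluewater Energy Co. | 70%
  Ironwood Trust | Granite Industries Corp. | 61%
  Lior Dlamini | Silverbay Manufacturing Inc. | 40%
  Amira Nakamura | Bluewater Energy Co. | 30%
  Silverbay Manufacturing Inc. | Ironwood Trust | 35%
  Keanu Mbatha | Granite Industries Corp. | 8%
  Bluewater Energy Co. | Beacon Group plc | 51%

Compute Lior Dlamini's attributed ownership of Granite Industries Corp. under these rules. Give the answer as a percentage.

28.8455%

By spousal attribution (R3), Lior Dlamini is treated as also owning Amira Nakamura's interest in Bluewater Energy Co, giving 70% + 30% = 100%.
By spousal attribution (R3), Lior Dlamini is treated as also owning Amira Nakamura's interest in Silverbay Manufacturing Inc, giving 40% + 33% = 73%.
Chain via Bluewater Energy Co. → Beacon Group plc (R2): 100% × 51% × 26% = 13.26% of Granite Industries Corp.
Chain via Silverbay Manufacturing Inc. → Ironwood Trust (R2): 73% × 35% × 61% = 15.5855% of Granite Industries Corp.
Aggregating (R1): 13.26% + 15.5855% = 28.8455%.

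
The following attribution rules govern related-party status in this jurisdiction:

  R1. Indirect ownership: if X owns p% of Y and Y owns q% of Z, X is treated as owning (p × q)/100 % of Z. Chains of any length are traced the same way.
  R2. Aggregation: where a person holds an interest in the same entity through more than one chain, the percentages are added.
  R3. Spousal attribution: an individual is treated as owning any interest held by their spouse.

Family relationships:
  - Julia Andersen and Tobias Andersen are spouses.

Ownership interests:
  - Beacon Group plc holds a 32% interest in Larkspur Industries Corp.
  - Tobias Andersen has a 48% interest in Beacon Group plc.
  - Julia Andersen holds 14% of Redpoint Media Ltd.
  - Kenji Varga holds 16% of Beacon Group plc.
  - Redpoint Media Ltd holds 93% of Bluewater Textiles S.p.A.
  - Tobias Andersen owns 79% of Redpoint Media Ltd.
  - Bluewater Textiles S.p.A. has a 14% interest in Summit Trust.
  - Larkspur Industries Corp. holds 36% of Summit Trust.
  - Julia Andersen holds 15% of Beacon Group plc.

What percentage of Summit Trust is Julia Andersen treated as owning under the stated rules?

19.3662%

By spousal attribution (R3), Julia Andersen is treated as also owning Tobias Andersen's interest in Redpoint Media Ltd, giving 14% + 79% = 93%.
By spousal attribution (R3), Julia Andersen is treated as also owning Tobias Andersen's interest in Beacon Group plc, giving 15% + 48% = 63%.
Chain via Redpoint Media Ltd → Bluewater Textiles S.p.A. (R1): 93% × 93% × 14% = 12.1086% of Summit Trust.
Chain via Beacon Group plc → Larkspur Industries Corp. (R1): 63% × 32% × 36% = 7.2576% of Summit Trust.
Aggregating (R2): 12.1086% + 7.2576% = 19.3662%.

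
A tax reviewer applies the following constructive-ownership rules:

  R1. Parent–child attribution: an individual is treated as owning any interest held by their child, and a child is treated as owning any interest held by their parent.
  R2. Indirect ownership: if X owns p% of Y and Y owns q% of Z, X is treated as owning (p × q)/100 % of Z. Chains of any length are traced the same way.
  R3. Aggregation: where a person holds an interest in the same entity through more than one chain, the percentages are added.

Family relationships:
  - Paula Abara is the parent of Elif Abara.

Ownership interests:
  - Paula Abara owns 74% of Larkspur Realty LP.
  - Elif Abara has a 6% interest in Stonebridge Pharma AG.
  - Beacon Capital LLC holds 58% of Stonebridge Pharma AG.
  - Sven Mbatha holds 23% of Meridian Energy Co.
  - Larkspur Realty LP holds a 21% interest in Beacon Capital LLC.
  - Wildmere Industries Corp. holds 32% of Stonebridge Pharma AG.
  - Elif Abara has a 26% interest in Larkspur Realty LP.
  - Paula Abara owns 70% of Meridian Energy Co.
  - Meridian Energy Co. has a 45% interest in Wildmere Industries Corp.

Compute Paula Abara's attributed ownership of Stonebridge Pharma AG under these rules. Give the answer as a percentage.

28.26%

By parent–child attribution (R1), Paula Abara is treated as also owning Elif Abara's interest in Larkspur Realty LP, giving 74% + 26% = 100%.
By parent–child attribution (R1), Paula Abara is treated as owning Elif Abara's 6% interest in Stonebridge Pharma AG.
Chain via Larkspur Realty LP → Beacon Capital LLC (R2): 100% × 21% × 58% = 12.18% of Stonebridge Pharma AG.
Chain via Meridian Energy Co. → Wildmere Industries Corp. (R2): 70% × 45% × 32% = 10.08% of Stonebridge Pharma AG.
Direct interest in Stonebridge Pharma AG: 6%.
Aggregating (R3): 12.18% + 10.08% + 6% = 28.26%.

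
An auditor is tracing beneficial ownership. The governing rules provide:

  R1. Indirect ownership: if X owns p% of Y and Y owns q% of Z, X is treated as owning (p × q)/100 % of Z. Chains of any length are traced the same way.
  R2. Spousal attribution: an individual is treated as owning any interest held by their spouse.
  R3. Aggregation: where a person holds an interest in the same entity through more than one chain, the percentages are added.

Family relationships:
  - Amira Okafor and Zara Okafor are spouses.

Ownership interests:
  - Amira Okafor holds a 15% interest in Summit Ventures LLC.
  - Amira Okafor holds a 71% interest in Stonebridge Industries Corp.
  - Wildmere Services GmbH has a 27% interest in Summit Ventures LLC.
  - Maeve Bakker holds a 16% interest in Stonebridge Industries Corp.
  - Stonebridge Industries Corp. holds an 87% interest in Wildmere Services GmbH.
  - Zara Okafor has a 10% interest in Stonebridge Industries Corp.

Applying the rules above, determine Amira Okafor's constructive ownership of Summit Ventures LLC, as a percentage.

34.0269%

By spousal attribution (R2), Amira Okafor is treated as also owning Zara Okafor's interest in Stonebridge Industries Corp, giving 71% + 10% = 81%.
Chain via Stonebridge Industries Corp. → Wildmere Services GmbH (R1): 81% × 87% × 27% = 19.0269% of Summit Ventures LLC.
Direct interest in Summit Ventures LLC: 15%.
Aggregating (R3): 19.0269% + 15% = 34.0269%.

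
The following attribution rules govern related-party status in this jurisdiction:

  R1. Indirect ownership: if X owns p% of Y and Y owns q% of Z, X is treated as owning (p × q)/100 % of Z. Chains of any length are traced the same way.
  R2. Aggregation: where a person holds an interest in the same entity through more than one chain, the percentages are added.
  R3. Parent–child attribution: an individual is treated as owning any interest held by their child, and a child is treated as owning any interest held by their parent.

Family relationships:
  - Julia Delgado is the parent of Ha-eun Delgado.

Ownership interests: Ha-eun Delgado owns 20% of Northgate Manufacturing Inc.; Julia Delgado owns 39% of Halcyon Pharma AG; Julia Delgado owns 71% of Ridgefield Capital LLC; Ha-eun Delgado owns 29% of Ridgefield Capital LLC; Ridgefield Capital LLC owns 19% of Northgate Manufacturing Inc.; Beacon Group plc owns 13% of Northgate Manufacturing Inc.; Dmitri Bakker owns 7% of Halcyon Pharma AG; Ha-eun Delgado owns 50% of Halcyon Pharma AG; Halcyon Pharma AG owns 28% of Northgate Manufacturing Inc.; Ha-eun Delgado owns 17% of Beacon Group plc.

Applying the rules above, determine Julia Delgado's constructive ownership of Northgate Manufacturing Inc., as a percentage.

66.13%

By parent–child attribution (R3), Julia Delgado is treated as also owning Ha-eun Delgado's interest in Halcyon Pharma AG, giving 39% + 50% = 89%.
By parent–child attribution (R3), Julia Delgado is treated as also owning Ha-eun Delgado's interest in Ridgefield Capital LLC, giving 71% + 29% = 100%.
By parent–child attribution (R3), Julia Delgado is treated as owning Ha-eun Delgado's 17% interest in Beacon Group plc.
By parent–child attribution (R3), Julia Delgado is treated as owning Ha-eun Delgado's 20% interest in Northgate Manufacturing Inc.
Chain via Halcyon Pharma AG (R1): 89% × 28% = 24.92% of Northgate Manufacturing Inc.
Chain via Ridgefield Capital LLC (R1): 100% × 19% = 19% of Northgate Manufacturing Inc.
Chain via Beacon Group plc (R1): 17% × 13% = 2.21% of Northgate Manufacturing Inc.
Direct interest in Northgate Manufacturing Inc: 20%.
Aggregating (R2): 24.92% + 19% + 2.21% + 20% = 66.13%.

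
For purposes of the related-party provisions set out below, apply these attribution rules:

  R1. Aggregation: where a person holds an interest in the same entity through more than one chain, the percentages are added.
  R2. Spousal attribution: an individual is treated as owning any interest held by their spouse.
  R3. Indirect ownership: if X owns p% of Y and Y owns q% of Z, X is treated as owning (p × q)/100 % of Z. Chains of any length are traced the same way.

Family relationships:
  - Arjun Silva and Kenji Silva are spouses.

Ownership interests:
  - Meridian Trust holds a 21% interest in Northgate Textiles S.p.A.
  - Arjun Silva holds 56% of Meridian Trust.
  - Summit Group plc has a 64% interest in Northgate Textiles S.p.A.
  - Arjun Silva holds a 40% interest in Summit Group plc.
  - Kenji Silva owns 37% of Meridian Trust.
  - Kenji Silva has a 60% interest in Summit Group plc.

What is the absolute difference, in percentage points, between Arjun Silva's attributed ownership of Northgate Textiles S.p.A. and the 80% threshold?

3.53

By spousal attribution (R2), Arjun Silva is treated as also owning Kenji Silva's interest in Meridian Trust, giving 56% + 37% = 93%.
By spousal attribution (R2), Arjun Silva is treated as also owning Kenji Silva's interest in Summit Group plc, giving 40% + 60% = 100%.
Chain via Meridian Trust (R3): 93% × 21% = 19.53% of Northgate Textiles S.p.A.
Chain via Summit Group plc (R3): 100% × 64% = 64% of Northgate Textiles S.p.A.
Aggregating (R1): 19.53% + 64% = 83.53%.
83.53% exceeds the 80% threshold by 3.53 percentage points.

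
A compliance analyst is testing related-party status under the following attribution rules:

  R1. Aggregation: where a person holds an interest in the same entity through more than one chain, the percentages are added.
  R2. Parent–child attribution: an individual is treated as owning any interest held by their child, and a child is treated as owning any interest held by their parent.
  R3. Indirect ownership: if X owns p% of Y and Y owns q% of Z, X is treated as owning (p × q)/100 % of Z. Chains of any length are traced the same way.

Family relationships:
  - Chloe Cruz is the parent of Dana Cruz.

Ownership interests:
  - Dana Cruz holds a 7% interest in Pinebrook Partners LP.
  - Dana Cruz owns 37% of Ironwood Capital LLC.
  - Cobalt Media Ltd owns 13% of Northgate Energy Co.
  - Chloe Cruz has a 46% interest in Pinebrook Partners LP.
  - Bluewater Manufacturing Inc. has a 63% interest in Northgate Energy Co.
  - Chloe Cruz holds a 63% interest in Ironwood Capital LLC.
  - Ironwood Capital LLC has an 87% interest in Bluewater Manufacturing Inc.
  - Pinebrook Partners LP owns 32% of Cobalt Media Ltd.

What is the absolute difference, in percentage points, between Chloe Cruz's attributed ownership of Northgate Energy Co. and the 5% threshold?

By parent–child attribution (R2), Chloe Cruz is treated as also owning Dana Cruz's interest in Ironwood Capital LLC, giving 63% + 37% = 100%.
By parent–child attribution (R2), Chloe Cruz is treated as also owning Dana Cruz's interest in Pinebrook Partners LP, giving 46% + 7% = 53%.
Chain via Ironwood Capital LLC → Bluewater Manufacturing Inc. (R3): 100% × 87% × 63% = 54.81% of Northgate Energy Co.
Chain via Pinebrook Partners LP → Cobalt Media Ltd (R3): 53% × 32% × 13% = 2.2048% of Northgate Energy Co.
Aggregating (R1): 54.81% + 2.2048% = 57.0148%.
57.0148% exceeds the 5% threshold by 52.0148 percentage points.

52.0148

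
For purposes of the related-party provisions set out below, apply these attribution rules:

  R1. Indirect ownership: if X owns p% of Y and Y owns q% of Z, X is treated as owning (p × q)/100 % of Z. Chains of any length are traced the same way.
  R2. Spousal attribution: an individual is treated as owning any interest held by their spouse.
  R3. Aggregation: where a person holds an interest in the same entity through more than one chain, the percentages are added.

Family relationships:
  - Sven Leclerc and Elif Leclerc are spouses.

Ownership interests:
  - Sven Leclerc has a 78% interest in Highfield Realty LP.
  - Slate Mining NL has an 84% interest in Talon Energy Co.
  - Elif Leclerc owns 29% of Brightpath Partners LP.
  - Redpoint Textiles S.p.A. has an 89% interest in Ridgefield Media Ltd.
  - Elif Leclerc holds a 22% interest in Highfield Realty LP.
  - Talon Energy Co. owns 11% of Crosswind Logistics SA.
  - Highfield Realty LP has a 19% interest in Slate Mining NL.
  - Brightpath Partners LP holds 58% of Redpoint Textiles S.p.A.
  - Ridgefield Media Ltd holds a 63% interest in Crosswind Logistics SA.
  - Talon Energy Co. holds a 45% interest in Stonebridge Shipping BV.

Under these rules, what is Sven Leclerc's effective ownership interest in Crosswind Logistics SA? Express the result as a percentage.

By spousal attribution (R2), Sven Leclerc is treated as also owning Elif Leclerc's interest in Highfield Realty LP, giving 78% + 22% = 100%.
By spousal attribution (R2), Sven Leclerc is treated as owning Elif Leclerc's 29% interest in Brightpath Partners LP.
Chain via Highfield Realty LP → Slate Mining NL → Talon Energy Co. (R1): 100% × 19% × 84% × 11% = 1.7556% of Crosswind Logistics SA.
Chain via Brightpath Partners LP → Redpoint Textiles S.p.A. → Ridgefield Media Ltd (R1): 29% × 58% × 89% × 63% = 9.430974% of Crosswind Logistics SA.
Aggregating (R3): 1.7556% + 9.430974% = 11.186574%.

11.186574%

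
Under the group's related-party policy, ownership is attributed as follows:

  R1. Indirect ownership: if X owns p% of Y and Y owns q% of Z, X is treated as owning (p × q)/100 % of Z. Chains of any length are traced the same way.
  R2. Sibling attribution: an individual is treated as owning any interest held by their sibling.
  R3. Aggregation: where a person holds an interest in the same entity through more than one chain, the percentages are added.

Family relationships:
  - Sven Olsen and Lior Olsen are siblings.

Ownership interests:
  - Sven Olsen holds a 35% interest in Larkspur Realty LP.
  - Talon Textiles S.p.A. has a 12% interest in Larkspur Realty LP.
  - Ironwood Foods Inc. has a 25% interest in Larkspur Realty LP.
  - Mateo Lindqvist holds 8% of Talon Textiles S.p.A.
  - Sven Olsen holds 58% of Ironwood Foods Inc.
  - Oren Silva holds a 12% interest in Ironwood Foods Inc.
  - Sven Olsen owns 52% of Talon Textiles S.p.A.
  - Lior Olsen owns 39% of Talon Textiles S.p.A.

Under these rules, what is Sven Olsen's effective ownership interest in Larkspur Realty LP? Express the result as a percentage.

By sibling attribution (R2), Sven Olsen is treated as also owning Lior Olsen's interest in Talon Textiles S.p.A, giving 52% + 39% = 91%.
Chain via Talon Textiles S.p.A. (R1): 91% × 12% = 10.92% of Larkspur Realty LP.
Chain via Ironwood Foods Inc. (R1): 58% × 25% = 14.5% of Larkspur Realty LP.
Direct interest in Larkspur Realty LP: 35%.
Aggregating (R3): 10.92% + 14.5% + 35% = 60.42%.

60.42%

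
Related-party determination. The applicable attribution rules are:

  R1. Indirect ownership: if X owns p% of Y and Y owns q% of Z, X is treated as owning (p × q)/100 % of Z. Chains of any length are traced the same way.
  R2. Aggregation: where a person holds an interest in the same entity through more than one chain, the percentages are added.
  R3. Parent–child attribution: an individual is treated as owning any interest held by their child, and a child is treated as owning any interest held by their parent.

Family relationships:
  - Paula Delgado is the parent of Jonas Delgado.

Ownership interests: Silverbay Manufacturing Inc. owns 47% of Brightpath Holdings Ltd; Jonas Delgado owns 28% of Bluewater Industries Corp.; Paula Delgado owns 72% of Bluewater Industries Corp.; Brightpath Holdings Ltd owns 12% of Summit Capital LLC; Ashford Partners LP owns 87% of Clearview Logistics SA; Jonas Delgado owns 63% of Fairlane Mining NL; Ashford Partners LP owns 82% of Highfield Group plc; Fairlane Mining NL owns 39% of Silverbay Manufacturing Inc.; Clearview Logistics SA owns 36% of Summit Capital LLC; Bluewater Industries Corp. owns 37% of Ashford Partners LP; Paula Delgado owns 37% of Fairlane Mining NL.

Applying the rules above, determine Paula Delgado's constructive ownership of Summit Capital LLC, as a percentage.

13.788%

By parent–child attribution (R3), Paula Delgado is treated as also owning Jonas Delgado's interest in Bluewater Industries Corp, giving 72% + 28% = 100%.
By parent–child attribution (R3), Paula Delgado is treated as also owning Jonas Delgado's interest in Fairlane Mining NL, giving 37% + 63% = 100%.
Chain via Bluewater Industries Corp. → Ashford Partners LP → Clearview Logistics SA (R1): 100% × 37% × 87% × 36% = 11.5884% of Summit Capital LLC.
Chain via Fairlane Mining NL → Silverbay Manufacturing Inc. → Brightpath Holdings Ltd (R1): 100% × 39% × 47% × 12% = 2.1996% of Summit Capital LLC.
Aggregating (R2): 11.5884% + 2.1996% = 13.788%.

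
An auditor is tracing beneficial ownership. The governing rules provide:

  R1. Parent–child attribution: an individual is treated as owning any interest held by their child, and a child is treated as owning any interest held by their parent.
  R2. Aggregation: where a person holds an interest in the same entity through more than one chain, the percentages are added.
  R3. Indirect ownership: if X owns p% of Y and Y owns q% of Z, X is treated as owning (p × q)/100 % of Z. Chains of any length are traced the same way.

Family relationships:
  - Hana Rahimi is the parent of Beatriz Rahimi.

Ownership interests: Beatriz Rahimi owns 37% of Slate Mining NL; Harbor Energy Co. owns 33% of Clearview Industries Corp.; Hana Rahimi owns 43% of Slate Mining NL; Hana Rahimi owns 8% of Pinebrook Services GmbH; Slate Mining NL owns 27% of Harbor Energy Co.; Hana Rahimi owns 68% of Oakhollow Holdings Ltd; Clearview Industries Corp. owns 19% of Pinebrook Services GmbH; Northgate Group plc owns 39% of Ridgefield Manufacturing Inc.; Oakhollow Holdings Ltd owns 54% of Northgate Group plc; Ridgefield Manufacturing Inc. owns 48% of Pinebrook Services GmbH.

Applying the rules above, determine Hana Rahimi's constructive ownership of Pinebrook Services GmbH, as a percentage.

By parent–child attribution (R1), Hana Rahimi is treated as also owning Beatriz Rahimi's interest in Slate Mining NL, giving 43% + 37% = 80%.
Chain via Slate Mining NL → Harbor Energy Co. → Clearview Industries Corp. (R3): 80% × 27% × 33% × 19% = 1.35432% of Pinebrook Services GmbH.
Chain via Oakhollow Holdings Ltd → Northgate Group plc → Ridgefield Manufacturing Inc. (R3): 68% × 54% × 39% × 48% = 6.873984% of Pinebrook Services GmbH.
Direct interest in Pinebrook Services GmbH: 8%.
Aggregating (R2): 1.35432% + 6.873984% + 8% = 16.228304%.

16.228304%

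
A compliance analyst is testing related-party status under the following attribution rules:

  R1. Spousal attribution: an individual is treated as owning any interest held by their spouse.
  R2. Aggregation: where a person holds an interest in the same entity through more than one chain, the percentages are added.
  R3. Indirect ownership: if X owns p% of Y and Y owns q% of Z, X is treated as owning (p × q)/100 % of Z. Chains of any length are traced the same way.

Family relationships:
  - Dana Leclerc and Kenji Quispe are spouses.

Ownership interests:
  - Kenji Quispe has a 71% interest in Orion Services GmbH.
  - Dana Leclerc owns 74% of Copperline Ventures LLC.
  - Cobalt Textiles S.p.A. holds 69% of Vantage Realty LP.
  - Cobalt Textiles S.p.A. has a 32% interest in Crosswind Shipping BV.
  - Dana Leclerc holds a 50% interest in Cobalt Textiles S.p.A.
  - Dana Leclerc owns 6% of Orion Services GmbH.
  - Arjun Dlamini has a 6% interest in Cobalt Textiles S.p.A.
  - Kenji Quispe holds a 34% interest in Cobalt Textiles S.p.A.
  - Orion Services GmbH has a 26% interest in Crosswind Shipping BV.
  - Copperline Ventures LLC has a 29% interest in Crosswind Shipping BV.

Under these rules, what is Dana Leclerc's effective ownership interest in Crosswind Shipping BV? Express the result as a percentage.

By spousal attribution (R1), Dana Leclerc is treated as also owning Kenji Quispe's interest in Cobalt Textiles S.p.A, giving 50% + 34% = 84%.
By spousal attribution (R1), Dana Leclerc is treated as also owning Kenji Quispe's interest in Orion Services GmbH, giving 6% + 71% = 77%.
Chain via Cobalt Textiles S.p.A. (R3): 84% × 32% = 26.88% of Crosswind Shipping BV.
Chain via Orion Services GmbH (R3): 77% × 26% = 20.02% of Crosswind Shipping BV.
Chain via Copperline Ventures LLC (R3): 74% × 29% = 21.46% of Crosswind Shipping BV.
Aggregating (R2): 26.88% + 20.02% + 21.46% = 68.36%.

68.36%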